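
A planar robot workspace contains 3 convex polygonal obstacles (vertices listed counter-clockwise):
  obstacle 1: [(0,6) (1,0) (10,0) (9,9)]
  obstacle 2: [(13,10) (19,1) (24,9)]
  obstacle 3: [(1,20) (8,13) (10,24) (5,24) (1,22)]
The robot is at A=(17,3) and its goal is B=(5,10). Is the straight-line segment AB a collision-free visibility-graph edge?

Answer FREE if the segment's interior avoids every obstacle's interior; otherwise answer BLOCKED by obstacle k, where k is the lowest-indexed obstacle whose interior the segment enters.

Obstacle 1 [(0,6) (1,0) (10,0) (9,9)]:
  edge (0,6)–(1,0): clear
  edge (1,0)–(10,0): clear
  edge (10,0)–(9,9): crosses AB
  edge (9,9)–(0,6): crosses AB
  → BLOCKED
Obstacle 2 [(13,10) (19,1) (24,9)]:
  edge (13,10)–(19,1): clear
  edge (19,1)–(24,9): clear
  edge (24,9)–(13,10): clear
  midpoint (11,13/2) outside
  → clear
Obstacle 3 [(1,20) (8,13) (10,24) (5,24) (1,22)]:
  edge (1,20)–(8,13): clear
  edge (8,13)–(10,24): clear
  edge (10,24)–(5,24): clear
  edge (5,24)–(1,22): clear
  edge (1,22)–(1,20): clear
  midpoint (11,13/2) outside
  → clear

BLOCKED by obstacle 1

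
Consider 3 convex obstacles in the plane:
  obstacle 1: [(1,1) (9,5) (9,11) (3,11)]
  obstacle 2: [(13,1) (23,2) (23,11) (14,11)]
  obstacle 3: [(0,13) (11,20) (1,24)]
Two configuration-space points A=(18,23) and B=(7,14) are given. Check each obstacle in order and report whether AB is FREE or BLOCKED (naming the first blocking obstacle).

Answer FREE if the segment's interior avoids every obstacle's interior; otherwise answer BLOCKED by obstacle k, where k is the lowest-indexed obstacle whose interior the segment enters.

FREE

Obstacle 1 [(1,1) (9,5) (9,11) (3,11)]:
  edge (1,1)–(9,5): clear
  edge (9,5)–(9,11): clear
  edge (9,11)–(3,11): clear
  edge (3,11)–(1,1): clear
  midpoint (25/2,37/2) outside
  → clear
Obstacle 2 [(13,1) (23,2) (23,11) (14,11)]:
  edge (13,1)–(23,2): clear
  edge (23,2)–(23,11): clear
  edge (23,11)–(14,11): clear
  edge (14,11)–(13,1): clear
  midpoint (25/2,37/2) outside
  → clear
Obstacle 3 [(0,13) (11,20) (1,24)]:
  edge (0,13)–(11,20): clear
  edge (11,20)–(1,24): clear
  edge (1,24)–(0,13): clear
  midpoint (25/2,37/2) outside
  → clear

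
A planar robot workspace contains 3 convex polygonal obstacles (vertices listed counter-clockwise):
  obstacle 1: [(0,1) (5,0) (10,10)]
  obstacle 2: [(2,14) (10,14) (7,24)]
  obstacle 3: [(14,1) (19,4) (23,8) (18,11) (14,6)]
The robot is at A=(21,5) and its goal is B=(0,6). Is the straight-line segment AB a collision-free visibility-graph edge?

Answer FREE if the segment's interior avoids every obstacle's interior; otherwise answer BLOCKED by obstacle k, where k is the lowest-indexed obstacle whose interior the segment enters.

Obstacle 1 [(0,1) (5,0) (10,10)]:
  edge (0,1)–(5,0): clear
  edge (5,0)–(10,10): crosses AB
  edge (10,10)–(0,1): crosses AB
  → BLOCKED
Obstacle 2 [(2,14) (10,14) (7,24)]:
  edge (2,14)–(10,14): clear
  edge (10,14)–(7,24): clear
  edge (7,24)–(2,14): clear
  midpoint (21/2,11/2) outside
  → clear
Obstacle 3 [(14,1) (19,4) (23,8) (18,11) (14,6)]:
  edge (14,1)–(19,4): clear
  edge (19,4)–(23,8): crosses AB
  edge (23,8)–(18,11): clear
  edge (18,11)–(14,6): clear
  edge (14,6)–(14,1): crosses AB
  → BLOCKED

BLOCKED by obstacle 1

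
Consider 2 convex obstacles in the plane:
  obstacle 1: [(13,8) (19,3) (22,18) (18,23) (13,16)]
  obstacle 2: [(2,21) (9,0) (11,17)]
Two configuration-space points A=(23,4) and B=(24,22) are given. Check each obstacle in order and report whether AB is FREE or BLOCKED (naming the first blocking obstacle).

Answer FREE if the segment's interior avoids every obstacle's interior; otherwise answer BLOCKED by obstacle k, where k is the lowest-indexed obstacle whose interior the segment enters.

Obstacle 1 [(13,8) (19,3) (22,18) (18,23) (13,16)]:
  edge (13,8)–(19,3): clear
  edge (19,3)–(22,18): clear
  edge (22,18)–(18,23): clear
  edge (18,23)–(13,16): clear
  edge (13,16)–(13,8): clear
  midpoint (47/2,13) outside
  → clear
Obstacle 2 [(2,21) (9,0) (11,17)]:
  edge (2,21)–(9,0): clear
  edge (9,0)–(11,17): clear
  edge (11,17)–(2,21): clear
  midpoint (47/2,13) outside
  → clear

FREE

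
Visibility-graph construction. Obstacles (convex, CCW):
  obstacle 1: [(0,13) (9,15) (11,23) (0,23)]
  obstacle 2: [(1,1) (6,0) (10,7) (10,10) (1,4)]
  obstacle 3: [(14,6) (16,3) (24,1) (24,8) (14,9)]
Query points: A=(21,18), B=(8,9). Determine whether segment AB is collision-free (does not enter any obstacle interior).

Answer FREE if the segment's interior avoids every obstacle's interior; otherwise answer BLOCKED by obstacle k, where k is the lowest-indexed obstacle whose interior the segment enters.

Obstacle 1 [(0,13) (9,15) (11,23) (0,23)]:
  edge (0,13)–(9,15): clear
  edge (9,15)–(11,23): clear
  edge (11,23)–(0,23): clear
  edge (0,23)–(0,13): clear
  midpoint (29/2,27/2) outside
  → clear
Obstacle 2 [(1,1) (6,0) (10,7) (10,10) (1,4)]:
  edge (1,1)–(6,0): clear
  edge (6,0)–(10,7): clear
  edge (10,7)–(10,10): clear
  edge (10,10)–(1,4): clear
  edge (1,4)–(1,1): clear
  midpoint (29/2,27/2) outside
  → clear
Obstacle 3 [(14,6) (16,3) (24,1) (24,8) (14,9)]:
  edge (14,6)–(16,3): clear
  edge (16,3)–(24,1): clear
  edge (24,1)–(24,8): clear
  edge (24,8)–(14,9): clear
  edge (14,9)–(14,6): clear
  midpoint (29/2,27/2) outside
  → clear

FREE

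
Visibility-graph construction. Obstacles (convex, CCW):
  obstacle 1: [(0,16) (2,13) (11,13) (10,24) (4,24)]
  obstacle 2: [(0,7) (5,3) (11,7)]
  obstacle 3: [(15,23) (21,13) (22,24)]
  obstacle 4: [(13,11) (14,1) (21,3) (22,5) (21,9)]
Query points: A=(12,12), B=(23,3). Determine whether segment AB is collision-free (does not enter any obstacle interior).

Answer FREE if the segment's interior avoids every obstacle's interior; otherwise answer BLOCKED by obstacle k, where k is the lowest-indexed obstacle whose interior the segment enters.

BLOCKED by obstacle 4

Obstacle 1 [(0,16) (2,13) (11,13) (10,24) (4,24)]:
  edge (0,16)–(2,13): clear
  edge (2,13)–(11,13): clear
  edge (11,13)–(10,24): clear
  edge (10,24)–(4,24): clear
  edge (4,24)–(0,16): clear
  midpoint (35/2,15/2) outside
  → clear
Obstacle 2 [(0,7) (5,3) (11,7)]:
  edge (0,7)–(5,3): clear
  edge (5,3)–(11,7): clear
  edge (11,7)–(0,7): clear
  midpoint (35/2,15/2) outside
  → clear
Obstacle 3 [(15,23) (21,13) (22,24)]:
  edge (15,23)–(21,13): clear
  edge (21,13)–(22,24): clear
  edge (22,24)–(15,23): clear
  midpoint (35/2,15/2) outside
  → clear
Obstacle 4 [(13,11) (14,1) (21,3) (22,5) (21,9)]:
  edge (13,11)–(14,1): clear
  edge (14,1)–(21,3): clear
  edge (21,3)–(22,5): crosses AB
  edge (22,5)–(21,9): clear
  edge (21,9)–(13,11): crosses AB
  → BLOCKED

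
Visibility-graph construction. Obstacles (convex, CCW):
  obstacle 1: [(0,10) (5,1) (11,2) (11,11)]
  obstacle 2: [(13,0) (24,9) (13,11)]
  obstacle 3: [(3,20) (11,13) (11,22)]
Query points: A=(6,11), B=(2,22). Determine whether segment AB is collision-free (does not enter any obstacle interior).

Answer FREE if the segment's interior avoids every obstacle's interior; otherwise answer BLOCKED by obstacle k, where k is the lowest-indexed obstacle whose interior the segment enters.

FREE

Obstacle 1 [(0,10) (5,1) (11,2) (11,11)]:
  edge (0,10)–(5,1): clear
  edge (5,1)–(11,2): clear
  edge (11,2)–(11,11): clear
  edge (11,11)–(0,10): clear
  midpoint (4,33/2) outside
  → clear
Obstacle 2 [(13,0) (24,9) (13,11)]:
  edge (13,0)–(24,9): clear
  edge (24,9)–(13,11): clear
  edge (13,11)–(13,0): clear
  midpoint (4,33/2) outside
  → clear
Obstacle 3 [(3,20) (11,13) (11,22)]:
  edge (3,20)–(11,13): clear
  edge (11,13)–(11,22): clear
  edge (11,22)–(3,20): clear
  midpoint (4,33/2) outside
  → clear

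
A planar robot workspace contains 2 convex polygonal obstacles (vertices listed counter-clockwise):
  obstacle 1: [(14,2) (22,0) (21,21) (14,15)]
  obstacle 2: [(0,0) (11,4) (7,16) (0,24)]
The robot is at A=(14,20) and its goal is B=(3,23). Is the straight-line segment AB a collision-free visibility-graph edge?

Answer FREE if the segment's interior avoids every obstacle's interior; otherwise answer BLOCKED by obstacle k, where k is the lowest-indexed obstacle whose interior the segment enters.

Obstacle 1 [(14,2) (22,0) (21,21) (14,15)]:
  edge (14,2)–(22,0): clear
  edge (22,0)–(21,21): clear
  edge (21,21)–(14,15): clear
  edge (14,15)–(14,2): clear
  midpoint (17/2,43/2) outside
  → clear
Obstacle 2 [(0,0) (11,4) (7,16) (0,24)]:
  edge (0,0)–(11,4): clear
  edge (11,4)–(7,16): clear
  edge (7,16)–(0,24): clear
  edge (0,24)–(0,0): clear
  midpoint (17/2,43/2) outside
  → clear

FREE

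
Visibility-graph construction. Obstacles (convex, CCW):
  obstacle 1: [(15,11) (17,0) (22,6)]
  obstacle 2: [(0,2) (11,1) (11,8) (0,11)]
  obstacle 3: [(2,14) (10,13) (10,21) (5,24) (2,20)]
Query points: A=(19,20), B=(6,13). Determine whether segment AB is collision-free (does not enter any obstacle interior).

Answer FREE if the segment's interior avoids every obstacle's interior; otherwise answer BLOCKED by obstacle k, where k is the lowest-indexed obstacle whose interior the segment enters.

Obstacle 1 [(15,11) (17,0) (22,6)]:
  edge (15,11)–(17,0): clear
  edge (17,0)–(22,6): clear
  edge (22,6)–(15,11): clear
  midpoint (25/2,33/2) outside
  → clear
Obstacle 2 [(0,2) (11,1) (11,8) (0,11)]:
  edge (0,2)–(11,1): clear
  edge (11,1)–(11,8): clear
  edge (11,8)–(0,11): clear
  edge (0,11)–(0,2): clear
  midpoint (25/2,33/2) outside
  → clear
Obstacle 3 [(2,14) (10,13) (10,21) (5,24) (2,20)]:
  edge (2,14)–(10,13): crosses AB
  edge (10,13)–(10,21): crosses AB
  edge (10,21)–(5,24): clear
  edge (5,24)–(2,20): clear
  edge (2,20)–(2,14): clear
  → BLOCKED

BLOCKED by obstacle 3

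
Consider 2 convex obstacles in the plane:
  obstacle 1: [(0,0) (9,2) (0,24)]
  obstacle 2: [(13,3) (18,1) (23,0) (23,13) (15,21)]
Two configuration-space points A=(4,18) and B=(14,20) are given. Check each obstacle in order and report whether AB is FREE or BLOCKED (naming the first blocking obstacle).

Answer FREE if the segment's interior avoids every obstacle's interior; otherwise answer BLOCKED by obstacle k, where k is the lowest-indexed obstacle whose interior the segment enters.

Obstacle 1 [(0,0) (9,2) (0,24)]:
  edge (0,0)–(9,2): clear
  edge (9,2)–(0,24): clear
  edge (0,24)–(0,0): clear
  midpoint (9,19) outside
  → clear
Obstacle 2 [(13,3) (18,1) (23,0) (23,13) (15,21)]:
  edge (13,3)–(18,1): clear
  edge (18,1)–(23,0): clear
  edge (23,0)–(23,13): clear
  edge (23,13)–(15,21): clear
  edge (15,21)–(13,3): clear
  midpoint (9,19) outside
  → clear

FREE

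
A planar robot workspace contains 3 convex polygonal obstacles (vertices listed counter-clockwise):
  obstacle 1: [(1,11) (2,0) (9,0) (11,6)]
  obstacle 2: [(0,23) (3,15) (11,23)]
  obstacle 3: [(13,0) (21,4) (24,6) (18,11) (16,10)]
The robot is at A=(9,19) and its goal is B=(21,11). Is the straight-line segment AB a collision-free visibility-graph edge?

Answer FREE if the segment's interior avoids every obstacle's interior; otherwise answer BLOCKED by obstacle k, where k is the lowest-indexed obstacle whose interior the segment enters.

Obstacle 1 [(1,11) (2,0) (9,0) (11,6)]:
  edge (1,11)–(2,0): clear
  edge (2,0)–(9,0): clear
  edge (9,0)–(11,6): clear
  edge (11,6)–(1,11): clear
  midpoint (15,15) outside
  → clear
Obstacle 2 [(0,23) (3,15) (11,23)]:
  edge (0,23)–(3,15): clear
  edge (3,15)–(11,23): clear
  edge (11,23)–(0,23): clear
  midpoint (15,15) outside
  → clear
Obstacle 3 [(13,0) (21,4) (24,6) (18,11) (16,10)]:
  edge (13,0)–(21,4): clear
  edge (21,4)–(24,6): clear
  edge (24,6)–(18,11): clear
  edge (18,11)–(16,10): clear
  edge (16,10)–(13,0): clear
  midpoint (15,15) outside
  → clear

FREE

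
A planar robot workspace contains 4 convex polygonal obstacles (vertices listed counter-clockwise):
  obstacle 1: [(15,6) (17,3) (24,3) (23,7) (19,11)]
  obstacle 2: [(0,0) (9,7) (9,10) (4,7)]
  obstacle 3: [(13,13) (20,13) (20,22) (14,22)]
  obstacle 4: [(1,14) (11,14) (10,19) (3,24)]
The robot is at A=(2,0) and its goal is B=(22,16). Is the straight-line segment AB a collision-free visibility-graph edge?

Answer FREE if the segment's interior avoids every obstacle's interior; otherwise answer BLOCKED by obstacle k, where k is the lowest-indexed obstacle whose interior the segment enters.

Obstacle 1 [(15,6) (17,3) (24,3) (23,7) (19,11)]:
  edge (15,6)–(17,3): clear
  edge (17,3)–(24,3): clear
  edge (24,3)–(23,7): clear
  edge (23,7)–(19,11): clear
  edge (19,11)–(15,6): clear
  midpoint (12,8) outside
  → clear
Obstacle 2 [(0,0) (9,7) (9,10) (4,7)]:
  edge (0,0)–(9,7): clear
  edge (9,7)–(9,10): clear
  edge (9,10)–(4,7): clear
  edge (4,7)–(0,0): clear
  midpoint (12,8) outside
  → clear
Obstacle 3 [(13,13) (20,13) (20,22) (14,22)]:
  edge (13,13)–(20,13): crosses AB
  edge (20,13)–(20,22): crosses AB
  edge (20,22)–(14,22): clear
  edge (14,22)–(13,13): clear
  → BLOCKED
Obstacle 4 [(1,14) (11,14) (10,19) (3,24)]:
  edge (1,14)–(11,14): clear
  edge (11,14)–(10,19): clear
  edge (10,19)–(3,24): clear
  edge (3,24)–(1,14): clear
  midpoint (12,8) outside
  → clear

BLOCKED by obstacle 3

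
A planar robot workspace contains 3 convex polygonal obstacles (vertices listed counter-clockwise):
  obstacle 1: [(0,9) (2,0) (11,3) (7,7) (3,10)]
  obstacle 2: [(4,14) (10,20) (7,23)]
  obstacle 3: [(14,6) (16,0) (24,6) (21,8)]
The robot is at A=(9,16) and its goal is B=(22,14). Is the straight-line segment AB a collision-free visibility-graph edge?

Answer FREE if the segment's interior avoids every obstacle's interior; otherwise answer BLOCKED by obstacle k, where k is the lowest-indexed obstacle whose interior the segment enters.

Obstacle 1 [(0,9) (2,0) (11,3) (7,7) (3,10)]:
  edge (0,9)–(2,0): clear
  edge (2,0)–(11,3): clear
  edge (11,3)–(7,7): clear
  edge (7,7)–(3,10): clear
  edge (3,10)–(0,9): clear
  midpoint (31/2,15) outside
  → clear
Obstacle 2 [(4,14) (10,20) (7,23)]:
  edge (4,14)–(10,20): clear
  edge (10,20)–(7,23): clear
  edge (7,23)–(4,14): clear
  midpoint (31/2,15) outside
  → clear
Obstacle 3 [(14,6) (16,0) (24,6) (21,8)]:
  edge (14,6)–(16,0): clear
  edge (16,0)–(24,6): clear
  edge (24,6)–(21,8): clear
  edge (21,8)–(14,6): clear
  midpoint (31/2,15) outside
  → clear

FREE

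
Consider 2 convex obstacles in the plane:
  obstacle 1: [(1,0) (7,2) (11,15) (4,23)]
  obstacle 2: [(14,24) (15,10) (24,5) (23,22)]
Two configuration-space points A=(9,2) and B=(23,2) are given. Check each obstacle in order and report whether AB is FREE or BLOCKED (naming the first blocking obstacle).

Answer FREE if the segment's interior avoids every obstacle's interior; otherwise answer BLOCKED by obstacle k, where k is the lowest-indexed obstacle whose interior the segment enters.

FREE

Obstacle 1 [(1,0) (7,2) (11,15) (4,23)]:
  edge (1,0)–(7,2): clear
  edge (7,2)–(11,15): clear
  edge (11,15)–(4,23): clear
  edge (4,23)–(1,0): clear
  midpoint (16,2) outside
  → clear
Obstacle 2 [(14,24) (15,10) (24,5) (23,22)]:
  edge (14,24)–(15,10): clear
  edge (15,10)–(24,5): clear
  edge (24,5)–(23,22): clear
  edge (23,22)–(14,24): clear
  midpoint (16,2) outside
  → clear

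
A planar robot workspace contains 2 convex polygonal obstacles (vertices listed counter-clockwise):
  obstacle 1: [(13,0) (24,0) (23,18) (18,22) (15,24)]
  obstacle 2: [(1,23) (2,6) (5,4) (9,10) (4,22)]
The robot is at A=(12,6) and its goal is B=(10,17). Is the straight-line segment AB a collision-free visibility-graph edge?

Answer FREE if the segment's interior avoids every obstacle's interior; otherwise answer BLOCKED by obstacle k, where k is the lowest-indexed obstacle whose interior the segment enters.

FREE

Obstacle 1 [(13,0) (24,0) (23,18) (18,22) (15,24)]:
  edge (13,0)–(24,0): clear
  edge (24,0)–(23,18): clear
  edge (23,18)–(18,22): clear
  edge (18,22)–(15,24): clear
  edge (15,24)–(13,0): clear
  midpoint (11,23/2) outside
  → clear
Obstacle 2 [(1,23) (2,6) (5,4) (9,10) (4,22)]:
  edge (1,23)–(2,6): clear
  edge (2,6)–(5,4): clear
  edge (5,4)–(9,10): clear
  edge (9,10)–(4,22): clear
  edge (4,22)–(1,23): clear
  midpoint (11,23/2) outside
  → clear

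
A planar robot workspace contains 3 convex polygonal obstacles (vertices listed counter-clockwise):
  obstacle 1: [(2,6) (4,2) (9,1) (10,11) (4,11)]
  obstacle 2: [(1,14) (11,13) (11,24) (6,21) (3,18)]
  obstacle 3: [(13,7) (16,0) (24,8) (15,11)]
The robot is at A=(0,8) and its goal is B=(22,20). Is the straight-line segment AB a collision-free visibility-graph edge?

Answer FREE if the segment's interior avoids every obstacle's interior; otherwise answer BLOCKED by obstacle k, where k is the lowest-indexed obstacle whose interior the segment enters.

BLOCKED by obstacle 1

Obstacle 1 [(2,6) (4,2) (9,1) (10,11) (4,11)]:
  edge (2,6)–(4,2): clear
  edge (4,2)–(9,1): clear
  edge (9,1)–(10,11): clear
  edge (10,11)–(4,11): crosses AB
  edge (4,11)–(2,6): crosses AB
  → BLOCKED
Obstacle 2 [(1,14) (11,13) (11,24) (6,21) (3,18)]:
  edge (1,14)–(11,13): crosses AB
  edge (11,13)–(11,24): crosses AB
  edge (11,24)–(6,21): clear
  edge (6,21)–(3,18): clear
  edge (3,18)–(1,14): clear
  → BLOCKED
Obstacle 3 [(13,7) (16,0) (24,8) (15,11)]:
  edge (13,7)–(16,0): clear
  edge (16,0)–(24,8): clear
  edge (24,8)–(15,11): clear
  edge (15,11)–(13,7): clear
  midpoint (11,14) outside
  → clear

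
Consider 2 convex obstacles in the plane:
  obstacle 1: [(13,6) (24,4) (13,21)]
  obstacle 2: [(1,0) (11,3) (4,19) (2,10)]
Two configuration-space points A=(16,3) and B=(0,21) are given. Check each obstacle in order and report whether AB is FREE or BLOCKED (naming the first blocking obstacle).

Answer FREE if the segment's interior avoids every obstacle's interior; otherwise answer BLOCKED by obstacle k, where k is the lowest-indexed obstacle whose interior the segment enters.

Obstacle 1 [(13,6) (24,4) (13,21)]:
  edge (13,6)–(24,4): crosses AB
  edge (24,4)–(13,21): clear
  edge (13,21)–(13,6): crosses AB
  → BLOCKED
Obstacle 2 [(1,0) (11,3) (4,19) (2,10)]:
  edge (1,0)–(11,3): clear
  edge (11,3)–(4,19): crosses AB
  edge (4,19)–(2,10): crosses AB
  edge (2,10)–(1,0): clear
  → BLOCKED

BLOCKED by obstacle 1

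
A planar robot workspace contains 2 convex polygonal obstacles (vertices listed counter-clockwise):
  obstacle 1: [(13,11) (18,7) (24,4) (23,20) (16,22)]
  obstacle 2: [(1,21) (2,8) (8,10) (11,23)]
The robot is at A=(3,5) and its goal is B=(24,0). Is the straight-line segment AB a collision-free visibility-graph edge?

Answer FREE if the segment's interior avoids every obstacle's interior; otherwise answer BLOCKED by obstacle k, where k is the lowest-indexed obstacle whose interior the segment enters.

FREE

Obstacle 1 [(13,11) (18,7) (24,4) (23,20) (16,22)]:
  edge (13,11)–(18,7): clear
  edge (18,7)–(24,4): clear
  edge (24,4)–(23,20): clear
  edge (23,20)–(16,22): clear
  edge (16,22)–(13,11): clear
  midpoint (27/2,5/2) outside
  → clear
Obstacle 2 [(1,21) (2,8) (8,10) (11,23)]:
  edge (1,21)–(2,8): clear
  edge (2,8)–(8,10): clear
  edge (8,10)–(11,23): clear
  edge (11,23)–(1,21): clear
  midpoint (27/2,5/2) outside
  → clear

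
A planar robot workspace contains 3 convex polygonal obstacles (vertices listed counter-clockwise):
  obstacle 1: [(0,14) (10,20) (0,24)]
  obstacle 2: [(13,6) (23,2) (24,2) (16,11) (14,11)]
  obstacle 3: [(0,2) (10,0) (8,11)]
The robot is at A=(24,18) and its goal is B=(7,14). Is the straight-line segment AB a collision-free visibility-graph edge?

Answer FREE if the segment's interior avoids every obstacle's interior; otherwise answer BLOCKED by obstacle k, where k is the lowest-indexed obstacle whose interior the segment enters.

FREE

Obstacle 1 [(0,14) (10,20) (0,24)]:
  edge (0,14)–(10,20): clear
  edge (10,20)–(0,24): clear
  edge (0,24)–(0,14): clear
  midpoint (31/2,16) outside
  → clear
Obstacle 2 [(13,6) (23,2) (24,2) (16,11) (14,11)]:
  edge (13,6)–(23,2): clear
  edge (23,2)–(24,2): clear
  edge (24,2)–(16,11): clear
  edge (16,11)–(14,11): clear
  edge (14,11)–(13,6): clear
  midpoint (31/2,16) outside
  → clear
Obstacle 3 [(0,2) (10,0) (8,11)]:
  edge (0,2)–(10,0): clear
  edge (10,0)–(8,11): clear
  edge (8,11)–(0,2): clear
  midpoint (31/2,16) outside
  → clear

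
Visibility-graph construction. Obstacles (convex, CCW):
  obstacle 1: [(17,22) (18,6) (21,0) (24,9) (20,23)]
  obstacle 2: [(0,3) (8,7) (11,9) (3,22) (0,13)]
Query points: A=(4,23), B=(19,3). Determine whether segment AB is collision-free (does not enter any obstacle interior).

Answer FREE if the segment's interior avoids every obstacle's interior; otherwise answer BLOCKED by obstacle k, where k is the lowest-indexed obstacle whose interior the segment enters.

FREE

Obstacle 1 [(17,22) (18,6) (21,0) (24,9) (20,23)]:
  edge (17,22)–(18,6): clear
  edge (18,6)–(21,0): clear
  edge (21,0)–(24,9): clear
  edge (24,9)–(20,23): clear
  edge (20,23)–(17,22): clear
  midpoint (23/2,13) outside
  → clear
Obstacle 2 [(0,3) (8,7) (11,9) (3,22) (0,13)]:
  edge (0,3)–(8,7): clear
  edge (8,7)–(11,9): clear
  edge (11,9)–(3,22): clear
  edge (3,22)–(0,13): clear
  edge (0,13)–(0,3): clear
  midpoint (23/2,13) outside
  → clear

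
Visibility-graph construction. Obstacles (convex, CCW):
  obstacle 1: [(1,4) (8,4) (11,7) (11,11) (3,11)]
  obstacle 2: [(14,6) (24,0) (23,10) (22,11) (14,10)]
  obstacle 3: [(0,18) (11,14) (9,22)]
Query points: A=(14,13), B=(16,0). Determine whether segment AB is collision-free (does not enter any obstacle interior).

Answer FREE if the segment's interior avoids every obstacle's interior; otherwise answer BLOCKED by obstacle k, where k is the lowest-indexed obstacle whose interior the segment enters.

BLOCKED by obstacle 2

Obstacle 1 [(1,4) (8,4) (11,7) (11,11) (3,11)]:
  edge (1,4)–(8,4): clear
  edge (8,4)–(11,7): clear
  edge (11,7)–(11,11): clear
  edge (11,11)–(3,11): clear
  edge (3,11)–(1,4): clear
  midpoint (15,13/2) outside
  → clear
Obstacle 2 [(14,6) (24,0) (23,10) (22,11) (14,10)]:
  edge (14,6)–(24,0): crosses AB
  edge (24,0)–(23,10): clear
  edge (23,10)–(22,11): clear
  edge (22,11)–(14,10): crosses AB
  edge (14,10)–(14,6): clear
  → BLOCKED
Obstacle 3 [(0,18) (11,14) (9,22)]:
  edge (0,18)–(11,14): clear
  edge (11,14)–(9,22): clear
  edge (9,22)–(0,18): clear
  midpoint (15,13/2) outside
  → clear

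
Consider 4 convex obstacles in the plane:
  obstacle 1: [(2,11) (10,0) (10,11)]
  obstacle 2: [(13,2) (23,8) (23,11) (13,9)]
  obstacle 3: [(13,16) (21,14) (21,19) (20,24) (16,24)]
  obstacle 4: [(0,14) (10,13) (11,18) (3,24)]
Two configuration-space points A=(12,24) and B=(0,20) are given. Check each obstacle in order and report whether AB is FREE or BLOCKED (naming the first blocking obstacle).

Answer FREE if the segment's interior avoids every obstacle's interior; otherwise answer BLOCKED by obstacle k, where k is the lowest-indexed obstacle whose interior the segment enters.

BLOCKED by obstacle 4

Obstacle 1 [(2,11) (10,0) (10,11)]:
  edge (2,11)–(10,0): clear
  edge (10,0)–(10,11): clear
  edge (10,11)–(2,11): clear
  midpoint (6,22) outside
  → clear
Obstacle 2 [(13,2) (23,8) (23,11) (13,9)]:
  edge (13,2)–(23,8): clear
  edge (23,8)–(23,11): clear
  edge (23,11)–(13,9): clear
  edge (13,9)–(13,2): clear
  midpoint (6,22) outside
  → clear
Obstacle 3 [(13,16) (21,14) (21,19) (20,24) (16,24)]:
  edge (13,16)–(21,14): clear
  edge (21,14)–(21,19): clear
  edge (21,19)–(20,24): clear
  edge (20,24)–(16,24): clear
  edge (16,24)–(13,16): clear
  midpoint (6,22) outside
  → clear
Obstacle 4 [(0,14) (10,13) (11,18) (3,24)]:
  edge (0,14)–(10,13): clear
  edge (10,13)–(11,18): clear
  edge (11,18)–(3,24): crosses AB
  edge (3,24)–(0,14): crosses AB
  → BLOCKED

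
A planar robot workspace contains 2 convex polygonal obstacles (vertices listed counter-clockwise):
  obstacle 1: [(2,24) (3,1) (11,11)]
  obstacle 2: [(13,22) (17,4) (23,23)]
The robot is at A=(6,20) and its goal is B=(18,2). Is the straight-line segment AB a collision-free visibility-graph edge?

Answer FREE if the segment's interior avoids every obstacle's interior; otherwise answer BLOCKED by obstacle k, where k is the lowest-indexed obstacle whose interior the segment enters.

FREE

Obstacle 1 [(2,24) (3,1) (11,11)]:
  edge (2,24)–(3,1): clear
  edge (3,1)–(11,11): clear
  edge (11,11)–(2,24): clear
  midpoint (12,11) outside
  → clear
Obstacle 2 [(13,22) (17,4) (23,23)]:
  edge (13,22)–(17,4): clear
  edge (17,4)–(23,23): clear
  edge (23,23)–(13,22): clear
  midpoint (12,11) outside
  → clear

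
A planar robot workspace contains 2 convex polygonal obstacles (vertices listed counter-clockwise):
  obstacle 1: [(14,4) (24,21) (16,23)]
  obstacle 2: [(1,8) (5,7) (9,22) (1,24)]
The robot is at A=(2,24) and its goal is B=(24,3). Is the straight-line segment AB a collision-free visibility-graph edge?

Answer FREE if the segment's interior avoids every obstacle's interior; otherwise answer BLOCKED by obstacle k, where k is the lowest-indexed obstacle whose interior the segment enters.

Obstacle 1 [(14,4) (24,21) (16,23)]:
  edge (14,4)–(24,21): crosses AB
  edge (24,21)–(16,23): clear
  edge (16,23)–(14,4): crosses AB
  → BLOCKED
Obstacle 2 [(1,8) (5,7) (9,22) (1,24)]:
  edge (1,8)–(5,7): clear
  edge (5,7)–(9,22): crosses AB
  edge (9,22)–(1,24): crosses AB
  edge (1,24)–(1,8): clear
  → BLOCKED

BLOCKED by obstacle 1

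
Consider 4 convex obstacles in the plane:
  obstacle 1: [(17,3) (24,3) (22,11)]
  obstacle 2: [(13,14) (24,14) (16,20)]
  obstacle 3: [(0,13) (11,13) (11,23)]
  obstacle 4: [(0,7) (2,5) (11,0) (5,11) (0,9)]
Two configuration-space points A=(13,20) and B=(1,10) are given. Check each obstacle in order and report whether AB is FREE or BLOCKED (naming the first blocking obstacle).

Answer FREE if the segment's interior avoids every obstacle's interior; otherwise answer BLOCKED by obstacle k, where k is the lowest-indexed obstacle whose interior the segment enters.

BLOCKED by obstacle 3

Obstacle 1 [(17,3) (24,3) (22,11)]:
  edge (17,3)–(24,3): clear
  edge (24,3)–(22,11): clear
  edge (22,11)–(17,3): clear
  midpoint (7,15) outside
  → clear
Obstacle 2 [(13,14) (24,14) (16,20)]:
  edge (13,14)–(24,14): clear
  edge (24,14)–(16,20): clear
  edge (16,20)–(13,14): clear
  midpoint (7,15) outside
  → clear
Obstacle 3 [(0,13) (11,13) (11,23)]:
  edge (0,13)–(11,13): crosses AB
  edge (11,13)–(11,23): crosses AB
  edge (11,23)–(0,13): clear
  → BLOCKED
Obstacle 4 [(0,7) (2,5) (11,0) (5,11) (0,9)]:
  edge (0,7)–(2,5): clear
  edge (2,5)–(11,0): clear
  edge (11,0)–(5,11): clear
  edge (5,11)–(0,9): clear
  edge (0,9)–(0,7): clear
  midpoint (7,15) outside
  → clear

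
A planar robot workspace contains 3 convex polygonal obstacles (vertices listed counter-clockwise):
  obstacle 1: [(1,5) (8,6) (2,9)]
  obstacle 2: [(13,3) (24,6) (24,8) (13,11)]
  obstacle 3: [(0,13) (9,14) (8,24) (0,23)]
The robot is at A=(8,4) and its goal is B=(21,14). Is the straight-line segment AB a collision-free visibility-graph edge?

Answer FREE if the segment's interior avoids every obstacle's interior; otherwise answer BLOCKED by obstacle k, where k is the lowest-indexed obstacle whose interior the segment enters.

Obstacle 1 [(1,5) (8,6) (2,9)]:
  edge (1,5)–(8,6): clear
  edge (8,6)–(2,9): clear
  edge (2,9)–(1,5): clear
  midpoint (29/2,9) outside
  → clear
Obstacle 2 [(13,3) (24,6) (24,8) (13,11)]:
  edge (13,3)–(24,6): clear
  edge (24,6)–(24,8): clear
  edge (24,8)–(13,11): crosses AB
  edge (13,11)–(13,3): crosses AB
  → BLOCKED
Obstacle 3 [(0,13) (9,14) (8,24) (0,23)]:
  edge (0,13)–(9,14): clear
  edge (9,14)–(8,24): clear
  edge (8,24)–(0,23): clear
  edge (0,23)–(0,13): clear
  midpoint (29/2,9) outside
  → clear

BLOCKED by obstacle 2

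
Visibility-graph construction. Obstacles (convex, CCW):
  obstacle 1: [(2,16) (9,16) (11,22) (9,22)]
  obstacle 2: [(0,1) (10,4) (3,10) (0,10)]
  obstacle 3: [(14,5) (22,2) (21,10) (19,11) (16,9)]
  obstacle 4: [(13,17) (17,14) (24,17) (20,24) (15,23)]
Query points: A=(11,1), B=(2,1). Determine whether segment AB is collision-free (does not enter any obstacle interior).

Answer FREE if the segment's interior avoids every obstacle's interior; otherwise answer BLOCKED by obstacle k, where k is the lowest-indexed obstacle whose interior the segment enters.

FREE

Obstacle 1 [(2,16) (9,16) (11,22) (9,22)]:
  edge (2,16)–(9,16): clear
  edge (9,16)–(11,22): clear
  edge (11,22)–(9,22): clear
  edge (9,22)–(2,16): clear
  midpoint (13/2,1) outside
  → clear
Obstacle 2 [(0,1) (10,4) (3,10) (0,10)]:
  edge (0,1)–(10,4): clear
  edge (10,4)–(3,10): clear
  edge (3,10)–(0,10): clear
  edge (0,10)–(0,1): clear
  midpoint (13/2,1) outside
  → clear
Obstacle 3 [(14,5) (22,2) (21,10) (19,11) (16,9)]:
  edge (14,5)–(22,2): clear
  edge (22,2)–(21,10): clear
  edge (21,10)–(19,11): clear
  edge (19,11)–(16,9): clear
  edge (16,9)–(14,5): clear
  midpoint (13/2,1) outside
  → clear
Obstacle 4 [(13,17) (17,14) (24,17) (20,24) (15,23)]:
  edge (13,17)–(17,14): clear
  edge (17,14)–(24,17): clear
  edge (24,17)–(20,24): clear
  edge (20,24)–(15,23): clear
  edge (15,23)–(13,17): clear
  midpoint (13/2,1) outside
  → clear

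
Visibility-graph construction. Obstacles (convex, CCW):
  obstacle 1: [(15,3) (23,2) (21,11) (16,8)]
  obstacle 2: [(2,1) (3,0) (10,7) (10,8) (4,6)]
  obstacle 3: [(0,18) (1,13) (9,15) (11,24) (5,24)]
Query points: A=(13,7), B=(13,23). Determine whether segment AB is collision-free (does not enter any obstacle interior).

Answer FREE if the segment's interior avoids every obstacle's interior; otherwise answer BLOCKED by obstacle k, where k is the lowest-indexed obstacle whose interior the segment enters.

FREE

Obstacle 1 [(15,3) (23,2) (21,11) (16,8)]:
  edge (15,3)–(23,2): clear
  edge (23,2)–(21,11): clear
  edge (21,11)–(16,8): clear
  edge (16,8)–(15,3): clear
  midpoint (13,15) outside
  → clear
Obstacle 2 [(2,1) (3,0) (10,7) (10,8) (4,6)]:
  edge (2,1)–(3,0): clear
  edge (3,0)–(10,7): clear
  edge (10,7)–(10,8): clear
  edge (10,8)–(4,6): clear
  edge (4,6)–(2,1): clear
  midpoint (13,15) outside
  → clear
Obstacle 3 [(0,18) (1,13) (9,15) (11,24) (5,24)]:
  edge (0,18)–(1,13): clear
  edge (1,13)–(9,15): clear
  edge (9,15)–(11,24): clear
  edge (11,24)–(5,24): clear
  edge (5,24)–(0,18): clear
  midpoint (13,15) outside
  → clear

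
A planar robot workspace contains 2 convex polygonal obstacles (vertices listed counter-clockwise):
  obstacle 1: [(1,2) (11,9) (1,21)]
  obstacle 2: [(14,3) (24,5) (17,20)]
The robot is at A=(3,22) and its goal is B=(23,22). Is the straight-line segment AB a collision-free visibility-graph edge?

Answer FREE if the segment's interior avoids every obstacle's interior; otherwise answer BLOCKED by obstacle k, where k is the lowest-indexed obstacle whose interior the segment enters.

Obstacle 1 [(1,2) (11,9) (1,21)]:
  edge (1,2)–(11,9): clear
  edge (11,9)–(1,21): clear
  edge (1,21)–(1,2): clear
  midpoint (13,22) outside
  → clear
Obstacle 2 [(14,3) (24,5) (17,20)]:
  edge (14,3)–(24,5): clear
  edge (24,5)–(17,20): clear
  edge (17,20)–(14,3): clear
  midpoint (13,22) outside
  → clear

FREE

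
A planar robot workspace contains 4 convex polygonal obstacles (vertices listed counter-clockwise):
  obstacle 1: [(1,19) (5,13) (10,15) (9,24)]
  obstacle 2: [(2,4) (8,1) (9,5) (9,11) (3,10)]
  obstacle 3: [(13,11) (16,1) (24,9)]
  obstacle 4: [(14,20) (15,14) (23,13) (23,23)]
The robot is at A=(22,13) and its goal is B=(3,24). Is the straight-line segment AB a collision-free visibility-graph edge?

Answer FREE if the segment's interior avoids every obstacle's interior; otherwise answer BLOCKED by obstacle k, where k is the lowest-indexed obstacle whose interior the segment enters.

Obstacle 1 [(1,19) (5,13) (10,15) (9,24)]:
  edge (1,19)–(5,13): clear
  edge (5,13)–(10,15): clear
  edge (10,15)–(9,24): crosses AB
  edge (9,24)–(1,19): crosses AB
  → BLOCKED
Obstacle 2 [(2,4) (8,1) (9,5) (9,11) (3,10)]:
  edge (2,4)–(8,1): clear
  edge (8,1)–(9,5): clear
  edge (9,5)–(9,11): clear
  edge (9,11)–(3,10): clear
  edge (3,10)–(2,4): clear
  midpoint (25/2,37/2) outside
  → clear
Obstacle 3 [(13,11) (16,1) (24,9)]:
  edge (13,11)–(16,1): clear
  edge (16,1)–(24,9): clear
  edge (24,9)–(13,11): clear
  midpoint (25/2,37/2) outside
  → clear
Obstacle 4 [(14,20) (15,14) (23,13) (23,23)]:
  edge (14,20)–(15,14): crosses AB
  edge (15,14)–(23,13): crosses AB
  edge (23,13)–(23,23): clear
  edge (23,23)–(14,20): clear
  → BLOCKED

BLOCKED by obstacle 1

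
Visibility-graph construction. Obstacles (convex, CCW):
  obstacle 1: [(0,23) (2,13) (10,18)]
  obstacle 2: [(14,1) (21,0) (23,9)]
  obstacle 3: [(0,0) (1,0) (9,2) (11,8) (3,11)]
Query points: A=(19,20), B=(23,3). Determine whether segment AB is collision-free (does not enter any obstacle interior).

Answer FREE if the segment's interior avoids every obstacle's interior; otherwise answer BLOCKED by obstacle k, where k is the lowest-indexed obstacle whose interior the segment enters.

Obstacle 1 [(0,23) (2,13) (10,18)]:
  edge (0,23)–(2,13): clear
  edge (2,13)–(10,18): clear
  edge (10,18)–(0,23): clear
  midpoint (21,23/2) outside
  → clear
Obstacle 2 [(14,1) (21,0) (23,9)]:
  edge (14,1)–(21,0): clear
  edge (21,0)–(23,9): crosses AB
  edge (23,9)–(14,1): crosses AB
  → BLOCKED
Obstacle 3 [(0,0) (1,0) (9,2) (11,8) (3,11)]:
  edge (0,0)–(1,0): clear
  edge (1,0)–(9,2): clear
  edge (9,2)–(11,8): clear
  edge (11,8)–(3,11): clear
  edge (3,11)–(0,0): clear
  midpoint (21,23/2) outside
  → clear

BLOCKED by obstacle 2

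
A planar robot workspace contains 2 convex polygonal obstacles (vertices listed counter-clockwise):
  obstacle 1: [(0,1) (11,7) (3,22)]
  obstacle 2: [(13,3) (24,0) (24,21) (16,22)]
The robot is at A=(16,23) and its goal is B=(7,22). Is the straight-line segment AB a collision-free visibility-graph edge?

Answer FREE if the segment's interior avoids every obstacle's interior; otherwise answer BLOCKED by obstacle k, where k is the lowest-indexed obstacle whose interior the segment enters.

Obstacle 1 [(0,1) (11,7) (3,22)]:
  edge (0,1)–(11,7): clear
  edge (11,7)–(3,22): clear
  edge (3,22)–(0,1): clear
  midpoint (23/2,45/2) outside
  → clear
Obstacle 2 [(13,3) (24,0) (24,21) (16,22)]:
  edge (13,3)–(24,0): clear
  edge (24,0)–(24,21): clear
  edge (24,21)–(16,22): clear
  edge (16,22)–(13,3): clear
  midpoint (23/2,45/2) outside
  → clear

FREE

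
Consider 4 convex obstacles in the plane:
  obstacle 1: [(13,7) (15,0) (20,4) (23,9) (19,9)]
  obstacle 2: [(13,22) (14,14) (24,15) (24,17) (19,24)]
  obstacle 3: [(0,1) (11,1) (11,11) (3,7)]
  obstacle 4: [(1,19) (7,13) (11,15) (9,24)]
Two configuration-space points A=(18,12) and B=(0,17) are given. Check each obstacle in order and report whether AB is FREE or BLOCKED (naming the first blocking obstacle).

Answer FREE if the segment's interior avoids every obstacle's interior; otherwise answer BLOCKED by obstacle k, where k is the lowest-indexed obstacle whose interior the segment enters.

Obstacle 1 [(13,7) (15,0) (20,4) (23,9) (19,9)]:
  edge (13,7)–(15,0): clear
  edge (15,0)–(20,4): clear
  edge (20,4)–(23,9): clear
  edge (23,9)–(19,9): clear
  edge (19,9)–(13,7): clear
  midpoint (9,29/2) outside
  → clear
Obstacle 2 [(13,22) (14,14) (24,15) (24,17) (19,24)]:
  edge (13,22)–(14,14): clear
  edge (14,14)–(24,15): clear
  edge (24,15)–(24,17): clear
  edge (24,17)–(19,24): clear
  edge (19,24)–(13,22): clear
  midpoint (9,29/2) outside
  → clear
Obstacle 3 [(0,1) (11,1) (11,11) (3,7)]:
  edge (0,1)–(11,1): clear
  edge (11,1)–(11,11): clear
  edge (11,11)–(3,7): clear
  edge (3,7)–(0,1): clear
  midpoint (9,29/2) outside
  → clear
Obstacle 4 [(1,19) (7,13) (11,15) (9,24)]:
  edge (1,19)–(7,13): crosses AB
  edge (7,13)–(11,15): crosses AB
  edge (11,15)–(9,24): clear
  edge (9,24)–(1,19): clear
  → BLOCKED

BLOCKED by obstacle 4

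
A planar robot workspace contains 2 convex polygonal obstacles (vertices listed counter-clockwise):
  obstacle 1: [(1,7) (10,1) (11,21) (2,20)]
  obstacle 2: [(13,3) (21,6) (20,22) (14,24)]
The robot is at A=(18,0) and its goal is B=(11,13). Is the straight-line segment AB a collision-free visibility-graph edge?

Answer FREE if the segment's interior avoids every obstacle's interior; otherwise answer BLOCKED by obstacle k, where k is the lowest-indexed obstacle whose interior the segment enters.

Obstacle 1 [(1,7) (10,1) (11,21) (2,20)]:
  edge (1,7)–(10,1): clear
  edge (10,1)–(11,21): clear
  edge (11,21)–(2,20): clear
  edge (2,20)–(1,7): clear
  midpoint (29/2,13/2) outside
  → clear
Obstacle 2 [(13,3) (21,6) (20,22) (14,24)]:
  edge (13,3)–(21,6): crosses AB
  edge (21,6)–(20,22): clear
  edge (20,22)–(14,24): clear
  edge (14,24)–(13,3): crosses AB
  → BLOCKED

BLOCKED by obstacle 2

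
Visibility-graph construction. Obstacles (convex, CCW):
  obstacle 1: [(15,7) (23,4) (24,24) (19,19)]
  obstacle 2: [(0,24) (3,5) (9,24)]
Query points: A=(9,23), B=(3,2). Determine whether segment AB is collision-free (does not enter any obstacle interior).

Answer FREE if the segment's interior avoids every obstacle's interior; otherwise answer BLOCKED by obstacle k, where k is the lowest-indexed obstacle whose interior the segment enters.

Obstacle 1 [(15,7) (23,4) (24,24) (19,19)]:
  edge (15,7)–(23,4): clear
  edge (23,4)–(24,24): clear
  edge (24,24)–(19,19): clear
  edge (19,19)–(15,7): clear
  midpoint (6,25/2) outside
  → clear
Obstacle 2 [(0,24) (3,5) (9,24)]:
  edge (0,24)–(3,5): clear
  edge (3,5)–(9,24): clear
  edge (9,24)–(0,24): clear
  midpoint (6,25/2) outside
  → clear

FREE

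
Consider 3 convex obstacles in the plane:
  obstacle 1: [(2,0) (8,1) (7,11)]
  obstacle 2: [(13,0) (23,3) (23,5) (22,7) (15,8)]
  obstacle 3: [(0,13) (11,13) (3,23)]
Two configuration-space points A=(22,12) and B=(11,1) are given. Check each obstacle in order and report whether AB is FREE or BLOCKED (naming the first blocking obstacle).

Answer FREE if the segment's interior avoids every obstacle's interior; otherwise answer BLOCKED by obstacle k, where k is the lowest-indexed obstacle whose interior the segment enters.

Obstacle 1 [(2,0) (8,1) (7,11)]:
  edge (2,0)–(8,1): clear
  edge (8,1)–(7,11): clear
  edge (7,11)–(2,0): clear
  midpoint (33/2,13/2) outside
  → clear
Obstacle 2 [(13,0) (23,3) (23,5) (22,7) (15,8)]:
  edge (13,0)–(23,3): clear
  edge (23,3)–(23,5): clear
  edge (23,5)–(22,7): clear
  edge (22,7)–(15,8): crosses AB
  edge (15,8)–(13,0): crosses AB
  → BLOCKED
Obstacle 3 [(0,13) (11,13) (3,23)]:
  edge (0,13)–(11,13): clear
  edge (11,13)–(3,23): clear
  edge (3,23)–(0,13): clear
  midpoint (33/2,13/2) outside
  → clear

BLOCKED by obstacle 2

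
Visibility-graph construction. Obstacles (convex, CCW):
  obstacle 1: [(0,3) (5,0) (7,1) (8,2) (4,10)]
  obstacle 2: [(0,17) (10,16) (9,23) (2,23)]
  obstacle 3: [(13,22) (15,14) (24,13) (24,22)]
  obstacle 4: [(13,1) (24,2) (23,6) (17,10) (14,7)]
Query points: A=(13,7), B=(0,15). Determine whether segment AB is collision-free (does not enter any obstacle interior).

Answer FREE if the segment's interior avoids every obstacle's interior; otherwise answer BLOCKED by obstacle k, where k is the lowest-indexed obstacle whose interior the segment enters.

Obstacle 1 [(0,3) (5,0) (7,1) (8,2) (4,10)]:
  edge (0,3)–(5,0): clear
  edge (5,0)–(7,1): clear
  edge (7,1)–(8,2): clear
  edge (8,2)–(4,10): clear
  edge (4,10)–(0,3): clear
  midpoint (13/2,11) outside
  → clear
Obstacle 2 [(0,17) (10,16) (9,23) (2,23)]:
  edge (0,17)–(10,16): clear
  edge (10,16)–(9,23): clear
  edge (9,23)–(2,23): clear
  edge (2,23)–(0,17): clear
  midpoint (13/2,11) outside
  → clear
Obstacle 3 [(13,22) (15,14) (24,13) (24,22)]:
  edge (13,22)–(15,14): clear
  edge (15,14)–(24,13): clear
  edge (24,13)–(24,22): clear
  edge (24,22)–(13,22): clear
  midpoint (13/2,11) outside
  → clear
Obstacle 4 [(13,1) (24,2) (23,6) (17,10) (14,7)]:
  edge (13,1)–(24,2): clear
  edge (24,2)–(23,6): clear
  edge (23,6)–(17,10): clear
  edge (17,10)–(14,7): clear
  edge (14,7)–(13,1): clear
  midpoint (13/2,11) outside
  → clear

FREE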